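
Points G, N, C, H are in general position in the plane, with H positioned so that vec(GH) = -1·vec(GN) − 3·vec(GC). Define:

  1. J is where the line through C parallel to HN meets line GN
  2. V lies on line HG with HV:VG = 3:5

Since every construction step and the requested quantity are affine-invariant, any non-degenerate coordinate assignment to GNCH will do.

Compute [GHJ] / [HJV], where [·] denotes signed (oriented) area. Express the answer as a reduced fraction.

[GHJ]:[HJV] = 8/3

Work in coordinates with G = (0, 0), N = (1, 0), C = (0, 1), H = (-1, -3).
1. J is where the line through C parallel to HN meets line GN ⇒ J = (-2/3, 0)
2. V lies on line HG with HV:VG = 3:5 ⇒ V = (-5/8, -15/8)
2·[GHJ] = -2, 2·[HJV] = -3/4
[GHJ]:[HJV] = -2:-3/4 = 8/3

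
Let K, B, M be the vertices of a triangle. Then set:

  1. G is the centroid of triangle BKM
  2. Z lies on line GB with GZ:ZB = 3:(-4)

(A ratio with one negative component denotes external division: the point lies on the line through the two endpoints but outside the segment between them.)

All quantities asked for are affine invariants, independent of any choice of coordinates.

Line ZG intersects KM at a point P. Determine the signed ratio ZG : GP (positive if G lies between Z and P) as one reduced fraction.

Assign K = (0, 0), B = (1, 0), M = (0, 1) — the answer is frame-independent, so this choice is without loss of generality.
1. G is the centroid of triangle BKM ⇒ G = (1/3, 1/3)
2. Z lies on line GB with GZ:ZB = 3:(-4) ⇒ Z = (-5/3, 4/3)
line ZG meets KM at P = (0, 1/2)
G = Z + t·(P−Z) with t = 6/5, so ZG:GP = 6/5:-1/5

ZG:GP = -6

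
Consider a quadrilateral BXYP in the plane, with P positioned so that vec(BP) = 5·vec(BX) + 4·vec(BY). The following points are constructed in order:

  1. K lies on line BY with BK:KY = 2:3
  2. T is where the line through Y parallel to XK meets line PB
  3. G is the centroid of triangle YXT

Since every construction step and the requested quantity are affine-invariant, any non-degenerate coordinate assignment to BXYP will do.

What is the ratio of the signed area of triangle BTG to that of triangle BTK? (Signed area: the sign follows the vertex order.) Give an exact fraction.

[BTG]:[BTK] = 1/6

Choose coordinates B = (0, 0), X = (1, 0), Y = (0, 1), P = (5, 4).
1. K lies on line BY with BK:KY = 2:3 ⇒ K = (0, 2/5)
2. T is where the line through Y parallel to XK meets line PB ⇒ T = (5/6, 2/3)
3. G is the centroid of triangle YXT ⇒ G = (11/18, 5/9)
2·[BTG] = 1/18, 2·[BTK] = 1/3
[BTG]:[BTK] = 1/18:1/3 = 1/6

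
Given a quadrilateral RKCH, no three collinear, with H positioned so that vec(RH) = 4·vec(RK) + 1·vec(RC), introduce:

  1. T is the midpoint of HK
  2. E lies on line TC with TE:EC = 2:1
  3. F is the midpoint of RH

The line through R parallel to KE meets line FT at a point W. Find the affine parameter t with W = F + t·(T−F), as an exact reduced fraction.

t = -21/5

Set R = (0, 0), K = (1, 0), C = (0, 1), H = (4, 1); any affine frame gives the same invariant.
1. T is the midpoint of HK ⇒ T = (5/2, 1/2)
2. E lies on line TC with TE:EC = 2:1 ⇒ E = (5/6, 5/6)
3. F is the midpoint of RH ⇒ F = (2, 1/2)
through R parallel to KE: direction (-1/6, 5/6); meets FT at W = (-1/10, 1/2)
W = F + t·(T−F) with t = -21/5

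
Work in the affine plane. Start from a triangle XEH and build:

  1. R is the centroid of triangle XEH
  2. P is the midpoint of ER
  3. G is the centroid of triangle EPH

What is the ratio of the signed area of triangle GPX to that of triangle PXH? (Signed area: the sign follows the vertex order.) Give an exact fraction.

Assign X = (0, 0), E = (1, 0), H = (0, 1) — the answer is frame-independent, so this choice is without loss of generality.
1. R is the centroid of triangle XEH ⇒ R = (1/3, 1/3)
2. P is the midpoint of ER ⇒ P = (2/3, 1/6)
3. G is the centroid of triangle EPH ⇒ G = (5/9, 7/18)
2·[GPX] = -1/6, 2·[PXH] = -2/3
[GPX]:[PXH] = -1/6:-2/3 = 1/4

[GPX]:[PXH] = 1/4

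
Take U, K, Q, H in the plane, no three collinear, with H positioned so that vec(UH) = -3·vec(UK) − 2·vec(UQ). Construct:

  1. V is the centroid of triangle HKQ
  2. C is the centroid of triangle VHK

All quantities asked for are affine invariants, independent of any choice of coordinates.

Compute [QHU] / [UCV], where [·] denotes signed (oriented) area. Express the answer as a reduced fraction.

[QHU]:[UCV] = -27/2

Choose coordinates U = (0, 0), K = (1, 0), Q = (0, 1), H = (-3, -2).
1. V is the centroid of triangle HKQ ⇒ V = (-2/3, -1/3)
2. C is the centroid of triangle VHK ⇒ C = (-8/9, -7/9)
2·[QHU] = 3, 2·[UCV] = -2/9
[QHU]:[UCV] = 3:-2/9 = -27/2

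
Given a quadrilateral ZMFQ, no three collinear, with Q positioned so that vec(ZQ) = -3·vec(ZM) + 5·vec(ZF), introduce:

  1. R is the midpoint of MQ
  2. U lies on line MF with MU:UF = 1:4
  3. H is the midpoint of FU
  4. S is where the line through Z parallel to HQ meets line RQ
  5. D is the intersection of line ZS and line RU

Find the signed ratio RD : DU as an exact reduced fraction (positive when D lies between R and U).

RD:DU = -41/42

Assign Z = (0, 0), M = (1, 0), F = (0, 1), Q = (-3, 5) — the answer is frame-independent, so this choice is without loss of generality.
1. R is the midpoint of MQ ⇒ R = (-1, 5/2)
2. U lies on line MF with MU:UF = 1:4 ⇒ U = (4/5, 1/5)
3. H is the midpoint of FU ⇒ H = (2/5, 3/5)
4. S is where the line through Z parallel to HQ meets line RQ ⇒ S = (-85/3, 110/3)
5. D is the intersection of line ZS and line RU ⇒ D = (-374/5, 484/5)
D = R + t·(U−R) with t = -41, so RD:DU = t:(1−t) = -41:42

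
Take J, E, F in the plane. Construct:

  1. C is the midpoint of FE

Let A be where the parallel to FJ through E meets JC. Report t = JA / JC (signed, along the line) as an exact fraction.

t = 2

Choose coordinates J = (0, 0), E = (1, 0), F = (0, 1).
1. C is the midpoint of FE ⇒ C = (1/2, 1/2)
through E parallel to FJ: direction (0, -1); meets JC at A = (1, 1)
A = J + t·(C−J) with t = 2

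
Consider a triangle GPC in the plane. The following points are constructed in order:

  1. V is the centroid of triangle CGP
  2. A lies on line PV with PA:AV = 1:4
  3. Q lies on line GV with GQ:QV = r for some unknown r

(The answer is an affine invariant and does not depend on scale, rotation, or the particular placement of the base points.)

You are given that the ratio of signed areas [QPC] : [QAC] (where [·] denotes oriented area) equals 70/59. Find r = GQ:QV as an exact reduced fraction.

r = 5/3

Set G = (0, 0), P = (1, 0), C = (0, 1); any affine frame gives the same invariant.
1. V is the centroid of triangle CGP ⇒ V = (1/3, 1/3)
2. A lies on line PV with PA:AV = 1:4 ⇒ A = (13/15, 1/15)
3. With GQ:QV = r, write λ = r/(r+1) so Q = G + λ·(V−G); Q is affine-linear in λ
Every point depending on Q is an affine combination of Q and λ-independent points, so each such coordinate is linear in λ; the λ² term in each signed area is a multiple of (V−G)×(V−G) = 0, so 2·[QPC] and 2·[QAC] are each linear in λ. Evaluating at λ=0 and λ=1:
  2·[QPC] = -2/3·λ + 1,   2·[QAC] = -3/5·λ + 13/15
So [QPC]:[QAC] = (-2/3·λ + 1) / (-3/5·λ + 13/15). Setting this equal to 70/59:
  -2/3·λ + 1 = 70/59·(-3/5·λ + 13/15)  ⇒  λ = 5/8
Then r = λ/(1−λ) = (5/8)/(3/8) = 5/3. Check: with r = 5/3, Q = (5/24, 5/24) and [QPC]:[QAC] = 70/59 as required.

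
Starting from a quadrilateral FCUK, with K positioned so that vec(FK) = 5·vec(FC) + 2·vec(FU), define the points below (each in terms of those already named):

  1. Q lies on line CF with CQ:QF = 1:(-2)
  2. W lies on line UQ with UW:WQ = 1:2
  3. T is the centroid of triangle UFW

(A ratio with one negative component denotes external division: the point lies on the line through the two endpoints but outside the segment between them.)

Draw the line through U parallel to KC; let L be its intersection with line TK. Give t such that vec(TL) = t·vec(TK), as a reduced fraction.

t = -10/17

Set F = (0, 0), C = (1, 0), U = (0, 1), K = (5, 2); any affine frame gives the same invariant.
1. Q lies on line CF with CQ:QF = 1:(-2) ⇒ Q = (2, 0)
2. W lies on line UQ with UW:WQ = 1:2 ⇒ W = (2/3, 2/3)
3. T is the centroid of triangle UFW ⇒ T = (2/9, 5/9)
through U parallel to KC: direction (-4, -2); meets TK at L = (-44/17, -5/17)
L = T + t·(K−T) with t = -10/17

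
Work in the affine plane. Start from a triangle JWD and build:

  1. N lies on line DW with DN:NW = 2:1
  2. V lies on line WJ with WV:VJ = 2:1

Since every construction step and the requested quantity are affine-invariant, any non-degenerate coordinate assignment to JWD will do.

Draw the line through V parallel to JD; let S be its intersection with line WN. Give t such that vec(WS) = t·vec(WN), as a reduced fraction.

Set J = (0, 0), W = (1, 0), D = (0, 1); any affine frame gives the same invariant.
1. N lies on line DW with DN:NW = 2:1 ⇒ N = (2/3, 1/3)
2. V lies on line WJ with WV:VJ = 2:1 ⇒ V = (1/3, 0)
through V parallel to JD: direction (0, 1); meets WN at S = (1/3, 2/3)
S = W + t·(N−W) with t = 2

t = 2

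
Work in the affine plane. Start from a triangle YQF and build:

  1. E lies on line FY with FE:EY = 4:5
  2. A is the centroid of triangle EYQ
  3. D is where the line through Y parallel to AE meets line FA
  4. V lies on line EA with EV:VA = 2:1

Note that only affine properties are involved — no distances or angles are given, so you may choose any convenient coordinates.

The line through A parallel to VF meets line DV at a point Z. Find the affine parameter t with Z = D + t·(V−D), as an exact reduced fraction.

t = 5/9

Assign Y = (0, 0), Q = (1, 0), F = (0, 1) — the answer is frame-independent, so this choice is without loss of generality.
1. E lies on line FY with FE:EY = 4:5 ⇒ E = (0, 5/9)
2. A is the centroid of triangle EYQ ⇒ A = (1/3, 5/27)
3. D is where the line through Y parallel to AE meets line FA ⇒ D = (3/4, -5/6)
4. V lies on line EA with EV:VA = 2:1 ⇒ V = (2/9, 25/81)
through A parallel to VF: direction (-2/9, 56/81); meets DV at Z = (37/81, -145/729)
Z = D + t·(V−D) with t = 5/9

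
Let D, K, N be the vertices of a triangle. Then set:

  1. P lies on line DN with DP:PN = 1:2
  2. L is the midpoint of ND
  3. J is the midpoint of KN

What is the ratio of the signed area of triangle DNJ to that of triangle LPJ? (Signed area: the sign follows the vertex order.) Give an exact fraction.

[DNJ]:[LPJ] = -6

Assign D = (0, 0), K = (1, 0), N = (0, 1) — the answer is frame-independent, so this choice is without loss of generality.
1. P lies on line DN with DP:PN = 1:2 ⇒ P = (0, 1/3)
2. L is the midpoint of ND ⇒ L = (0, 1/2)
3. J is the midpoint of KN ⇒ J = (1/2, 1/2)
2·[DNJ] = -1/2, 2·[LPJ] = 1/12
[DNJ]:[LPJ] = -1/2:1/12 = -6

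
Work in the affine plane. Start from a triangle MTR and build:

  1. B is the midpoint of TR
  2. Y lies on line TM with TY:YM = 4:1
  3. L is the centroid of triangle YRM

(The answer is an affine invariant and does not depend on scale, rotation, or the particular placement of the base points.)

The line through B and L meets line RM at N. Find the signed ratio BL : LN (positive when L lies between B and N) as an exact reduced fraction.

BL:LN = 13/2

Set M = (0, 0), T = (1, 0), R = (0, 1); any affine frame gives the same invariant.
1. B is the midpoint of TR ⇒ B = (1/2, 1/2)
2. Y lies on line TM with TY:YM = 4:1 ⇒ Y = (1/5, 0)
3. L is the centroid of triangle YRM ⇒ L = (1/15, 1/3)
line BL meets RM at N = (0, 4/13)
L = B + t·(N−B) with t = 13/15, so BL:LN = 13/15:2/15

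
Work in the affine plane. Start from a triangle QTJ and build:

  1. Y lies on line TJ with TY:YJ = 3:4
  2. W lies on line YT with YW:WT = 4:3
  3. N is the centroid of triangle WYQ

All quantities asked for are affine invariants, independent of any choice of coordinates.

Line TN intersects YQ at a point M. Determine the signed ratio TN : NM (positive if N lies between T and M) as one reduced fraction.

Choose coordinates Q = (0, 0), T = (1, 0), J = (0, 1).
1. Y lies on line TJ with TY:YJ = 3:4 ⇒ Y = (4/7, 3/7)
2. W lies on line YT with YW:WT = 4:3 ⇒ W = (40/49, 9/49)
3. N is the centroid of triangle WYQ ⇒ N = (68/147, 10/49)
line TN meets YQ at M = (40/119, 30/119)
N = T + t·(M−T) with t = 17/21, so TN:NM = 17/21:4/21

TN:NM = 17/4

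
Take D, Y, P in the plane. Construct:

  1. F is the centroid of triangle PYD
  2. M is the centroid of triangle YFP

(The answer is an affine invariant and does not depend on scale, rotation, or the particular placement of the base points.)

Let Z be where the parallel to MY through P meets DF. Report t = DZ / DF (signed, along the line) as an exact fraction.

t = 5/3

Set D = (0, 0), Y = (1, 0), P = (0, 1); any affine frame gives the same invariant.
1. F is the centroid of triangle PYD ⇒ F = (1/3, 1/3)
2. M is the centroid of triangle YFP ⇒ M = (4/9, 4/9)
through P parallel to MY: direction (5/9, -4/9); meets DF at Z = (5/9, 5/9)
Z = D + t·(F−D) with t = 5/3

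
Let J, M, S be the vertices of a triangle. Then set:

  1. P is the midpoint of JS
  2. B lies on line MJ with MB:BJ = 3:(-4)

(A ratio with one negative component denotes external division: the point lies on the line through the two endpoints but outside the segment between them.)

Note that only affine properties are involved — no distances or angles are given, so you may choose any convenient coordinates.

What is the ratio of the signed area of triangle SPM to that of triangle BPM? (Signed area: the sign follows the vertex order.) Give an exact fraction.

[SPM]:[BPM] = 1/3

Set J = (0, 0), M = (1, 0), S = (0, 1); any affine frame gives the same invariant.
1. P is the midpoint of JS ⇒ P = (0, 1/2)
2. B lies on line MJ with MB:BJ = 3:(-4) ⇒ B = (4, 0)
2·[SPM] = 1/2, 2·[BPM] = 3/2
[SPM]:[BPM] = 1/2:3/2 = 1/3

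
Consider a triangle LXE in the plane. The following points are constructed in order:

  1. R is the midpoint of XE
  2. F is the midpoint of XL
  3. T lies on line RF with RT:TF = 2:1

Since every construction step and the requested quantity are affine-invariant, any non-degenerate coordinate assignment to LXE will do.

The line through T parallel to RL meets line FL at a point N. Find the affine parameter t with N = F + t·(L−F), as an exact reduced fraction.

Set L = (0, 0), X = (1, 0), E = (0, 1); any affine frame gives the same invariant.
1. R is the midpoint of XE ⇒ R = (1/2, 1/2)
2. F is the midpoint of XL ⇒ F = (1/2, 0)
3. T lies on line RF with RT:TF = 2:1 ⇒ T = (1/2, 1/6)
through T parallel to RL: direction (-1/2, -1/2); meets FL at N = (1/3, 0)
N = F + t·(L−F) with t = 1/3

t = 1/3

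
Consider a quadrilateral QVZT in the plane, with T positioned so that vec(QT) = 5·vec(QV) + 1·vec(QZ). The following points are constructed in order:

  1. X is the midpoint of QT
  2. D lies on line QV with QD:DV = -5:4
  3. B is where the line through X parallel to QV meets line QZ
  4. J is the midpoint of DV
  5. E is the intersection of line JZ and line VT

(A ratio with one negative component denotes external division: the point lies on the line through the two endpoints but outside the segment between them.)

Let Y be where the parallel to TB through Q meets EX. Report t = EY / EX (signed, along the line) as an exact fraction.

Set Q = (0, 0), V = (1, 0), Z = (0, 1), T = (5, 1); any affine frame gives the same invariant.
1. X is the midpoint of QT ⇒ X = (5/2, 1/2)
2. D lies on line QV with QD:DV = -5:4 ⇒ D = (5, 0)
3. B is where the line through X parallel to QV meets line QZ ⇒ B = (0, 1/2)
4. J is the midpoint of DV ⇒ J = (3, 0)
5. E is the intersection of line JZ and line VT ⇒ E = (15/7, 2/7)
through Q parallel to TB: direction (-5, -1/2); meets EX at Y = (2, 1/5)
Y = E + t·(X−E) with t = -2/5

t = -2/5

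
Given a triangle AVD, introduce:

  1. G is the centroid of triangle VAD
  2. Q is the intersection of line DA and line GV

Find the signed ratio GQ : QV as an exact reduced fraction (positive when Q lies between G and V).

GQ:QV = -1/3

Work in coordinates with A = (0, 0), V = (1, 0), D = (0, 1).
1. G is the centroid of triangle VAD ⇒ G = (1/3, 1/3)
2. Q is the intersection of line DA and line GV ⇒ Q = (0, 1/2)
Q = G + t·(V−G) with t = -1/2, so GQ:QV = t:(1−t) = -1/2:3/2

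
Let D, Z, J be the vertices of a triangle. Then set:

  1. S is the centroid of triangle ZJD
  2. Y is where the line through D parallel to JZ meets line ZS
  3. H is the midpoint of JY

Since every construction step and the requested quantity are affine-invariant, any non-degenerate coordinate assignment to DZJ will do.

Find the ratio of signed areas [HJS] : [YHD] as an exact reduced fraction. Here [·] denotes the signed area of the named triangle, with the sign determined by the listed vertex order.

Assign D = (0, 0), Z = (1, 0), J = (0, 1) — the answer is frame-independent, so this choice is without loss of generality.
1. S is the centroid of triangle ZJD ⇒ S = (1/3, 1/3)
2. Y is where the line through D parallel to JZ meets line ZS ⇒ Y = (-1, 1)
3. H is the midpoint of JY ⇒ H = (-1/2, 1)
2·[HJS] = -1/3, 2·[YHD] = -1/2
[HJS]:[YHD] = -1/3:-1/2 = 2/3

[HJS]:[YHD] = 2/3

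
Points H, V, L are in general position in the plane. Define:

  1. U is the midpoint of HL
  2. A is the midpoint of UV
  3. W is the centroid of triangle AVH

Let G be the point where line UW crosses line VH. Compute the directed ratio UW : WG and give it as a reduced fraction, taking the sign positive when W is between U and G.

Set H = (0, 0), V = (1, 0), L = (0, 1); any affine frame gives the same invariant.
1. U is the midpoint of HL ⇒ U = (0, 1/2)
2. A is the midpoint of UV ⇒ A = (1/2, 1/4)
3. W is the centroid of triangle AVH ⇒ W = (1/2, 1/12)
line UW meets VH at G = (3/5, 0)
W = U + t·(G−U) with t = 5/6, so UW:WG = 5/6:1/6

UW:WG = 5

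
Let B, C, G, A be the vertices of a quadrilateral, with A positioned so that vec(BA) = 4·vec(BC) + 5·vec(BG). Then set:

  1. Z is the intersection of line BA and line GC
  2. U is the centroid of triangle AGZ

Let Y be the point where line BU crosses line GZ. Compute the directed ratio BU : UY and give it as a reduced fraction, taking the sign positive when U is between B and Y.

Choose coordinates B = (0, 0), C = (1, 0), G = (0, 1), A = (4, 5).
1. Z is the intersection of line BA and line GC ⇒ Z = (4/9, 5/9)
2. U is the centroid of triangle AGZ ⇒ U = (40/27, 59/27)
line BU meets GZ at Y = (40/99, 59/99)
U = B + t·(Y−B) with t = 11/3, so BU:UY = 11/3:-8/3

BU:UY = -11/8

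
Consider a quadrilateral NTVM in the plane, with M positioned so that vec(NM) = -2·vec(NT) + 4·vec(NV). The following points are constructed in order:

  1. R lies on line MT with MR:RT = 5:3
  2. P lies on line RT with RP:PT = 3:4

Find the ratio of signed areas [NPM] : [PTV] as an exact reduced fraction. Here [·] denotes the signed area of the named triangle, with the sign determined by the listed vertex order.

Choose coordinates N = (0, 0), T = (1, 0), V = (0, 1), M = (-2, 4).
1. R lies on line MT with MR:RT = 5:3 ⇒ R = (-1/8, 3/2)
2. P lies on line RT with RP:PT = 3:4 ⇒ P = (5/14, 6/7)
2·[NPM] = 22/7, 2·[PTV] = -3/14
[NPM]:[PTV] = 22/7:-3/14 = -44/3

[NPM]:[PTV] = -44/3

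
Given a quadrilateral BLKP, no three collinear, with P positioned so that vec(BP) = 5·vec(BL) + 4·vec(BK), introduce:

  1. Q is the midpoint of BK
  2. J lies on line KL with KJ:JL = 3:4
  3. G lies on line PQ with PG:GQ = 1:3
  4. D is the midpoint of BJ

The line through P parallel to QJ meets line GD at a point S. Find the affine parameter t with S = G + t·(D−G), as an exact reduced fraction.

t = -8/27

Set B = (0, 0), L = (1, 0), K = (0, 1), P = (5, 4); any affine frame gives the same invariant.
1. Q is the midpoint of BK ⇒ Q = (0, 1/2)
2. J lies on line KL with KJ:JL = 3:4 ⇒ J = (3/7, 4/7)
3. G lies on line PQ with PG:GQ = 1:3 ⇒ G = (15/4, 25/8)
4. D is the midpoint of BJ ⇒ D = (3/14, 2/7)
through P parallel to QJ: direction (3/7, 1/14); meets GD at S = (403/84, 1999/504)
S = G + t·(D−G) with t = -8/27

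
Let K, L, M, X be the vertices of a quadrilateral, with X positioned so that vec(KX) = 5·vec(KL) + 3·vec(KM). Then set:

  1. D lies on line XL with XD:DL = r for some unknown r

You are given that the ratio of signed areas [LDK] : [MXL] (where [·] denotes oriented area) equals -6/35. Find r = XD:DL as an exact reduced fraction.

r = 3/2

Assign K = (0, 0), L = (1, 0), M = (0, 1), X = (5, 3) — the answer is frame-independent, so this choice is without loss of generality.
1. With XD:DL = r, write λ = r/(r+1) so D = X + λ·(L−X); D is affine-linear in λ
Every point depending on D is an affine combination of D and λ-independent points, so each such coordinate is linear in λ; the λ² term in each signed area is a multiple of (L−X)×(L−X) = 0, so 2·[LDK] and 2·[MXL] are each linear in λ. Evaluating at λ=0 and λ=1:
  2·[LDK] = -3·λ + 3,   2·[MXL] = -7
So [LDK]:[MXL] = (-3·λ + 3) / (-7). Setting this equal to -6/35:
  -3·λ + 3 = -6/35·(-7)  ⇒  λ = 3/5
Then r = λ/(1−λ) = (3/5)/(2/5) = 3/2. Check: with r = 3/2, D = (13/5, 6/5) and [LDK]:[MXL] = -6/35 as required.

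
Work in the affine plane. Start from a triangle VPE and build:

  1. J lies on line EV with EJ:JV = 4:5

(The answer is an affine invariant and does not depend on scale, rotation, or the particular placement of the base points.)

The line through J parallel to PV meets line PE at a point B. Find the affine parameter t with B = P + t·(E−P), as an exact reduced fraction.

t = 5/9

Set V = (0, 0), P = (1, 0), E = (0, 1); any affine frame gives the same invariant.
1. J lies on line EV with EJ:JV = 4:5 ⇒ J = (0, 5/9)
through J parallel to PV: direction (-1, 0); meets PE at B = (4/9, 5/9)
B = P + t·(E−P) with t = 5/9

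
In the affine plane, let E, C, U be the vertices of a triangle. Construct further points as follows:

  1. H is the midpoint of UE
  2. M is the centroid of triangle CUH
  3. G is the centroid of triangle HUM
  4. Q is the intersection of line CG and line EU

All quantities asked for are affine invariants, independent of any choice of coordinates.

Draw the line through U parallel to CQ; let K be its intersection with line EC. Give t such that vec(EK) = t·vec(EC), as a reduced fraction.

Set E = (0, 0), C = (1, 0), U = (0, 1); any affine frame gives the same invariant.
1. H is the midpoint of UE ⇒ H = (0, 1/2)
2. M is the centroid of triangle CUH ⇒ M = (1/3, 1/2)
3. G is the centroid of triangle HUM ⇒ G = (1/9, 2/3)
4. Q is the intersection of line CG and line EU ⇒ Q = (0, 3/4)
through U parallel to CQ: direction (-1, 3/4); meets EC at K = (4/3, 0)
K = E + t·(C−E) with t = 4/3

t = 4/3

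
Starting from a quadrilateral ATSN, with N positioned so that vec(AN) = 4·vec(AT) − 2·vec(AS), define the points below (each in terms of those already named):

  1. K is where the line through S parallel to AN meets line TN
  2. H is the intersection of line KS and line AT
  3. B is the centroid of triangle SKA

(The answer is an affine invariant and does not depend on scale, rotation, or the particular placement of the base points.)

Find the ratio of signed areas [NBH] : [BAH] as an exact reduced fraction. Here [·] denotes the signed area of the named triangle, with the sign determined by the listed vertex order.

[NBH]:[BAH] = -5/3

Work in coordinates with A = (0, 0), T = (1, 0), S = (0, 1), N = (4, -2).
1. K is where the line through S parallel to AN meets line TN ⇒ K = (-2, 2)
2. H is the intersection of line KS and line AT ⇒ H = (2, 0)
3. B is the centroid of triangle SKA ⇒ B = (-2/3, 1)
2·[NBH] = -10/3, 2·[BAH] = 2
[NBH]:[BAH] = -10/3:2 = -5/3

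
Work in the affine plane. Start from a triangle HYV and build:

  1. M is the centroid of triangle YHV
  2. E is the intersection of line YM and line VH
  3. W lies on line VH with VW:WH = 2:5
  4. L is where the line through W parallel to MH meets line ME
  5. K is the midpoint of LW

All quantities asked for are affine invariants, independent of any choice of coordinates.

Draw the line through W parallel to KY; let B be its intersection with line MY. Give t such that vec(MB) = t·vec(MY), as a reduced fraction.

t = 19/7

Set H = (0, 0), Y = (1, 0), V = (0, 1); any affine frame gives the same invariant.
1. M is the centroid of triangle YHV ⇒ M = (1/3, 1/3)
2. E is the intersection of line YM and line VH ⇒ E = (0, 1/2)
3. W lies on line VH with VW:WH = 2:5 ⇒ W = (0, 5/7)
4. L is where the line through W parallel to MH meets line ME ⇒ L = (-1/7, 4/7)
5. K is the midpoint of LW ⇒ K = (-1/14, 9/14)
through W parallel to KY: direction (15/14, -9/14); meets MY at B = (15/7, -4/7)
B = M + t·(Y−M) with t = 19/7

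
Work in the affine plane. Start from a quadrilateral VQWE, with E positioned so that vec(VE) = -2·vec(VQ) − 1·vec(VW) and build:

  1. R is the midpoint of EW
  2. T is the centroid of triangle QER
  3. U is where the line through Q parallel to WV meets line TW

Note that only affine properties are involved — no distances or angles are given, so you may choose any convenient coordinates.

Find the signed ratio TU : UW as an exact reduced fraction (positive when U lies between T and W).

Set V = (0, 0), Q = (1, 0), W = (0, 1), E = (-2, -1); any affine frame gives the same invariant.
1. R is the midpoint of EW ⇒ R = (-1, 0)
2. T is the centroid of triangle QER ⇒ T = (-2/3, -1/3)
3. U is where the line through Q parallel to WV meets line TW ⇒ U = (1, 3)
U = T + t·(W−T) with t = 5/2, so TU:UW = t:(1−t) = 5/2:-3/2

TU:UW = -5/3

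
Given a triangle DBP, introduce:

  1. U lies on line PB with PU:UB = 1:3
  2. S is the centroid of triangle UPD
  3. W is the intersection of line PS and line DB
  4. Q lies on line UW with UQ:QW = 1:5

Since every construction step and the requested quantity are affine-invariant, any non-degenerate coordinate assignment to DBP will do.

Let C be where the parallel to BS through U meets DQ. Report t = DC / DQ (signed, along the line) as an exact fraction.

Assign D = (0, 0), B = (1, 0), P = (0, 1) — the answer is frame-independent, so this choice is without loss of generality.
1. U lies on line PB with PU:UB = 1:3 ⇒ U = (1/4, 3/4)
2. S is the centroid of triangle UPD ⇒ S = (1/12, 7/12)
3. W is the intersection of line PS and line DB ⇒ W = (1/5, 0)
4. Q lies on line UW with UQ:QW = 1:5 ⇒ Q = (29/120, 5/8)
through U parallel to BS: direction (-11/12, 7/12); meets DQ at C = (145/514, 375/514)
C = D + t·(Q−D) with t = 300/257

t = 300/257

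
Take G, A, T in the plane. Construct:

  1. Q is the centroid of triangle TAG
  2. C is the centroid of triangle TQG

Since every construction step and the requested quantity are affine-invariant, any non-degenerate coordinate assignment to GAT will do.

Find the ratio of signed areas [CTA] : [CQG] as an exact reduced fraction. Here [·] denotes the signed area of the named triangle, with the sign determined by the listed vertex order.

[CTA]:[CQG] = 4

Assign G = (0, 0), A = (1, 0), T = (0, 1) — the answer is frame-independent, so this choice is without loss of generality.
1. Q is the centroid of triangle TAG ⇒ Q = (1/3, 1/3)
2. C is the centroid of triangle TQG ⇒ C = (1/9, 4/9)
2·[CTA] = -4/9, 2·[CQG] = -1/9
[CTA]:[CQG] = -4/9:-1/9 = 4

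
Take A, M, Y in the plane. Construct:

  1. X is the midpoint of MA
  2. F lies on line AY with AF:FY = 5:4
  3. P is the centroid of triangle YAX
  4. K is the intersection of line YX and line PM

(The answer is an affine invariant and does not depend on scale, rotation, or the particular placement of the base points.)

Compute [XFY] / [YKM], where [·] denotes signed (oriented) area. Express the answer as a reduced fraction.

[XFY]:[YKM] = -16/27

Assign A = (0, 0), M = (1, 0), Y = (0, 1) — the answer is frame-independent, so this choice is without loss of generality.
1. X is the midpoint of MA ⇒ X = (1/2, 0)
2. F lies on line AY with AF:FY = 5:4 ⇒ F = (0, 5/9)
3. P is the centroid of triangle YAX ⇒ P = (1/6, 1/3)
4. K is the intersection of line YX and line PM ⇒ K = (3/8, 1/4)
2·[XFY] = -2/9, 2·[YKM] = 3/8
[XFY]:[YKM] = -2/9:3/8 = -16/27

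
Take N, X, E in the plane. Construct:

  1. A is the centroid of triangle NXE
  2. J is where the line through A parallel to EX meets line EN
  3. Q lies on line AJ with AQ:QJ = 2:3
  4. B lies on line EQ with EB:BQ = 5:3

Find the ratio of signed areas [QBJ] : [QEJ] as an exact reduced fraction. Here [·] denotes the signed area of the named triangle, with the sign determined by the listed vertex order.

[QBJ]:[QEJ] = 3/8

Assign N = (0, 0), X = (1, 0), E = (0, 1) — the answer is frame-independent, so this choice is without loss of generality.
1. A is the centroid of triangle NXE ⇒ A = (1/3, 1/3)
2. J is where the line through A parallel to EX meets line EN ⇒ J = (0, 2/3)
3. Q lies on line AJ with AQ:QJ = 2:3 ⇒ Q = (1/5, 7/15)
4. B lies on line EQ with EB:BQ = 5:3 ⇒ B = (1/8, 2/3)
2·[QBJ] = 1/40, 2·[QEJ] = 1/15
[QBJ]:[QEJ] = 1/40:1/15 = 3/8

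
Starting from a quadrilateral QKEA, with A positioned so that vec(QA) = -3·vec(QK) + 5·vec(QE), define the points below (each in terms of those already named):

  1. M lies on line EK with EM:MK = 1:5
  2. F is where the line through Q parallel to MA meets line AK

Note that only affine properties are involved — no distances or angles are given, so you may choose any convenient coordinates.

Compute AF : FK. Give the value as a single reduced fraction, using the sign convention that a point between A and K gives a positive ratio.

AF:FK = -4/5

Choose coordinates Q = (0, 0), K = (1, 0), E = (0, 1), A = (-3, 5).
1. M lies on line EK with EM:MK = 1:5 ⇒ M = (1/6, 5/6)
2. F is where the line through Q parallel to MA meets line AK ⇒ F = (-19, 25)
F = A + t·(K−A) with t = -4, so AF:FK = t:(1−t) = -4:5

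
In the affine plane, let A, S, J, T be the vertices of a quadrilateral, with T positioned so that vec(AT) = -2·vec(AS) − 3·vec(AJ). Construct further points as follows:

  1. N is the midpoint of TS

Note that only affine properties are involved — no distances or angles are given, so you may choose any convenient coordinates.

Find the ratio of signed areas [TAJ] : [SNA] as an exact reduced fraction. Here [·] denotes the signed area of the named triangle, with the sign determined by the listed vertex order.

Assign A = (0, 0), S = (1, 0), J = (0, 1), T = (-2, -3) — the answer is frame-independent, so this choice is without loss of generality.
1. N is the midpoint of TS ⇒ N = (-1/2, -3/2)
2·[TAJ] = 2, 2·[SNA] = -3/2
[TAJ]:[SNA] = 2:-3/2 = -4/3

[TAJ]:[SNA] = -4/3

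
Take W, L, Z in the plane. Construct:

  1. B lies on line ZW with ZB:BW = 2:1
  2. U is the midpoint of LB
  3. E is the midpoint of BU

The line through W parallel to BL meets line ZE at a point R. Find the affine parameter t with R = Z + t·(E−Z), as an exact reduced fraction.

Assign W = (0, 0), L = (1, 0), Z = (0, 1) — the answer is frame-independent, so this choice is without loss of generality.
1. B lies on line ZW with ZB:BW = 2:1 ⇒ B = (0, 1/3)
2. U is the midpoint of LB ⇒ U = (1/2, 1/6)
3. E is the midpoint of BU ⇒ E = (1/4, 1/4)
through W parallel to BL: direction (1, -1/3); meets ZE at R = (3/8, -1/8)
R = Z + t·(E−Z) with t = 3/2

t = 3/2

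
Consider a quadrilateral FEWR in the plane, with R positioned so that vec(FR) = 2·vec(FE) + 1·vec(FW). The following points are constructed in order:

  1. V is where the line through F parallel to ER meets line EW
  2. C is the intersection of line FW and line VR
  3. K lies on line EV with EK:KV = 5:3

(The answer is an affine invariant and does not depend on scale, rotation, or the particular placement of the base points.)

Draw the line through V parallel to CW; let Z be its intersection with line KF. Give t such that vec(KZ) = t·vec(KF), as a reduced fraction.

Choose coordinates F = (0, 0), E = (1, 0), W = (0, 1), R = (2, 1).
1. V is where the line through F parallel to ER meets line EW ⇒ V = (1/2, 1/2)
2. C is the intersection of line FW and line VR ⇒ C = (0, 1/3)
3. K lies on line EV with EK:KV = 5:3 ⇒ K = (11/16, 5/16)
through V parallel to CW: direction (0, 2/3); meets KF at Z = (1/2, 5/22)
Z = K + t·(F−K) with t = 3/11

t = 3/11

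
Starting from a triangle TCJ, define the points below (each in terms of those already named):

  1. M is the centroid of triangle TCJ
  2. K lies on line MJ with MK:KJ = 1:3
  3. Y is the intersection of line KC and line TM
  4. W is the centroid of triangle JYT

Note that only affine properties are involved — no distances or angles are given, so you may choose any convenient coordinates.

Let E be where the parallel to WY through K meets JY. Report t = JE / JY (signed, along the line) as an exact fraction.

Choose coordinates T = (0, 0), C = (1, 0), J = (0, 1).
1. M is the centroid of triangle TCJ ⇒ M = (1/3, 1/3)
2. K lies on line MJ with MK:KJ = 1:3 ⇒ K = (1/4, 1/2)
3. Y is the intersection of line KC and line TM ⇒ Y = (2/5, 2/5)
4. W is the centroid of triangle JYT ⇒ W = (2/15, 7/15)
through K parallel to WY: direction (4/15, -1/15); meets JY at E = (7/20, 19/40)
E = J + t·(Y−J) with t = 7/8

t = 7/8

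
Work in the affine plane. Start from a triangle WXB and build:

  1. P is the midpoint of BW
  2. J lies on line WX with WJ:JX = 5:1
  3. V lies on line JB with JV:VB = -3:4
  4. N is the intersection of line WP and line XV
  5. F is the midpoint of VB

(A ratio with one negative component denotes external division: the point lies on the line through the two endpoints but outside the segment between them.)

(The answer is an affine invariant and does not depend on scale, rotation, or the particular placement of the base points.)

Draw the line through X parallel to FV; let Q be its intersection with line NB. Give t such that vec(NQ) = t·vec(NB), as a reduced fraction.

t = 3/10

Work in coordinates with W = (0, 0), X = (1, 0), B = (0, 1).
1. P is the midpoint of BW ⇒ P = (0, 1/2)
2. J lies on line WX with WJ:JX = 5:1 ⇒ J = (5/6, 0)
3. V lies on line JB with JV:VB = -3:4 ⇒ V = (10/3, -3)
4. N is the intersection of line WP and line XV ⇒ N = (0, 9/7)
5. F is the midpoint of VB ⇒ F = (5/3, -1)
through X parallel to FV: direction (5/3, -2); meets NB at Q = (0, 6/5)
Q = N + t·(B−N) with t = 3/10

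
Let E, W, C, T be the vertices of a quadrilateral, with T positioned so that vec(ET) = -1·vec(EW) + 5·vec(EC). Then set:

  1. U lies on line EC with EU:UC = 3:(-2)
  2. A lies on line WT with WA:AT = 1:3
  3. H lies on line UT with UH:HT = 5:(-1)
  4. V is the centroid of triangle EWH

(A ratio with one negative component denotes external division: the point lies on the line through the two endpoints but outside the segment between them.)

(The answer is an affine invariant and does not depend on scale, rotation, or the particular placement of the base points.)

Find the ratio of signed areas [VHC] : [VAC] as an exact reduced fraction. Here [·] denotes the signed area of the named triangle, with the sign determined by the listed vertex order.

Assign E = (0, 0), W = (1, 0), C = (0, 1), T = (-1, 5) — the answer is frame-independent, so this choice is without loss of generality.
1. U lies on line EC with EU:UC = 3:(-2) ⇒ U = (0, 3)
2. A lies on line WT with WA:AT = 1:3 ⇒ A = (1/2, 5/4)
3. H lies on line UT with UH:HT = 5:(-1) ⇒ H = (-5/4, 11/2)
4. V is the centroid of triangle EWH ⇒ V = (-1/12, 11/6)
2·[VHC] = 2/3, 2·[VAC] = -7/16
[VHC]:[VAC] = 2/3:-7/16 = -32/21

[VHC]:[VAC] = -32/21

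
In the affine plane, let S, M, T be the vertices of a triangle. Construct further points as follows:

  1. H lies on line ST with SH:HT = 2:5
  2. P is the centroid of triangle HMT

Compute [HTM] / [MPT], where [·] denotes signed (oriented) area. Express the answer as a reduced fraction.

Assign S = (0, 0), M = (1, 0), T = (0, 1) — the answer is frame-independent, so this choice is without loss of generality.
1. H lies on line ST with SH:HT = 2:5 ⇒ H = (0, 2/7)
2. P is the centroid of triangle HMT ⇒ P = (1/3, 3/7)
2·[HTM] = -5/7, 2·[MPT] = -5/21
[HTM]:[MPT] = -5/7:-5/21 = 3

[HTM]:[MPT] = 3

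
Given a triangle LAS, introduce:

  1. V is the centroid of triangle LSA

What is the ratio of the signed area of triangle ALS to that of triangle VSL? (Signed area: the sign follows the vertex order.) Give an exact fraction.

Assign L = (0, 0), A = (1, 0), S = (0, 1) — the answer is frame-independent, so this choice is without loss of generality.
1. V is the centroid of triangle LSA ⇒ V = (1/3, 1/3)
2·[ALS] = -1, 2·[VSL] = 1/3
[ALS]:[VSL] = -1:1/3 = -3

[ALS]:[VSL] = -3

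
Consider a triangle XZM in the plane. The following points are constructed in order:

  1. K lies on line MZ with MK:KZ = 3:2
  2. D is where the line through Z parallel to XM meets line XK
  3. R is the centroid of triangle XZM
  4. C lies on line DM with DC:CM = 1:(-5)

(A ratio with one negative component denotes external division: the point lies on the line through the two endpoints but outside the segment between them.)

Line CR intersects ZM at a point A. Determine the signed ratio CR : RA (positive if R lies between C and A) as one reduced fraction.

Set X = (0, 0), Z = (1, 0), M = (0, 1); any affine frame gives the same invariant.
1. K lies on line MZ with MK:KZ = 3:2 ⇒ K = (3/5, 2/5)
2. D is where the line through Z parallel to XM meets line XK ⇒ D = (1, 2/3)
3. R is the centroid of triangle XZM ⇒ R = (1/3, 1/3)
4. C lies on line DM with DC:CM = 1:(-5) ⇒ C = (5/4, 7/12)
line CR meets ZM at A = (25/42, 17/42)
R = C + t·(A−C) with t = 7/5, so CR:RA = 7/5:-2/5

CR:RA = -7/2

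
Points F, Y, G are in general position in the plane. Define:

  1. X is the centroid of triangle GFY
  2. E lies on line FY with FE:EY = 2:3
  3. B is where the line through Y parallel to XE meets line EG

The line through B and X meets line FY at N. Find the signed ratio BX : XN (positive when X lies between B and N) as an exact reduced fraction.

BX:XN = -10

Work in coordinates with F = (0, 0), Y = (1, 0), G = (0, 1).
1. X is the centroid of triangle GFY ⇒ X = (1/3, 1/3)
2. E lies on line FY with FE:EY = 2:3 ⇒ E = (2/5, 0)
3. B is where the line through Y parallel to XE meets line EG ⇒ B = (8/5, -3)
line BX meets FY at N = (23/50, 0)
X = B + t·(N−B) with t = 10/9, so BX:XN = 10/9:-1/9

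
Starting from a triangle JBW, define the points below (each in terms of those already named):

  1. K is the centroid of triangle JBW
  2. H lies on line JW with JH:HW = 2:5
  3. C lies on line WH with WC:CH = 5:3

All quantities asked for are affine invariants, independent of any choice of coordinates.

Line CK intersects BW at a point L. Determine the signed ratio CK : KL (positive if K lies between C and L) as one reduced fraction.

CK:KL = 19/56

Choose coordinates J = (0, 0), B = (1, 0), W = (0, 1).
1. K is the centroid of triangle JBW ⇒ K = (1/3, 1/3)
2. H lies on line JW with JH:HW = 2:5 ⇒ H = (0, 2/7)
3. C lies on line WH with WC:CH = 5:3 ⇒ C = (0, 31/56)
line CK meets BW at L = (25/19, -6/19)
K = C + t·(L−C) with t = 19/75, so CK:KL = 19/75:56/75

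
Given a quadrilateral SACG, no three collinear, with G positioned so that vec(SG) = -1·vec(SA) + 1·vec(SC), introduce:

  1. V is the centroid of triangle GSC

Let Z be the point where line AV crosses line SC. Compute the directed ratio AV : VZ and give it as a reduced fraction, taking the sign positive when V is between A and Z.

AV:VZ = -4

Work in coordinates with S = (0, 0), A = (1, 0), C = (0, 1), G = (-1, 1).
1. V is the centroid of triangle GSC ⇒ V = (-1/3, 2/3)
line AV meets SC at Z = (0, 1/2)
V = A + t·(Z−A) with t = 4/3, so AV:VZ = 4/3:-1/3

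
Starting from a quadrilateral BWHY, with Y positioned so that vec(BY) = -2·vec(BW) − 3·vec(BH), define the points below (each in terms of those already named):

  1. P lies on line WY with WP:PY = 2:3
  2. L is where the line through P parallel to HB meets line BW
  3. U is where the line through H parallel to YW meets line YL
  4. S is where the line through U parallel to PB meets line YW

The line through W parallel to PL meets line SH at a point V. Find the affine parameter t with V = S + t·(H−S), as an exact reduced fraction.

Work in coordinates with B = (0, 0), W = (1, 0), H = (0, 1), Y = (-2, -3).
1. P lies on line WY with WP:PY = 2:3 ⇒ P = (-1/5, -6/5)
2. L is where the line through P parallel to HB meets line BW ⇒ L = (-1/5, 0)
3. U is where the line through H parallel to YW meets line YL ⇒ U = (1, 2)
4. S is where the line through U parallel to PB meets line YW ⇒ S = (3/5, -2/5)
through W parallel to PL: direction (0, 6/5); meets SH at V = (1, -4/3)
V = S + t·(H−S) with t = -2/3

t = -2/3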